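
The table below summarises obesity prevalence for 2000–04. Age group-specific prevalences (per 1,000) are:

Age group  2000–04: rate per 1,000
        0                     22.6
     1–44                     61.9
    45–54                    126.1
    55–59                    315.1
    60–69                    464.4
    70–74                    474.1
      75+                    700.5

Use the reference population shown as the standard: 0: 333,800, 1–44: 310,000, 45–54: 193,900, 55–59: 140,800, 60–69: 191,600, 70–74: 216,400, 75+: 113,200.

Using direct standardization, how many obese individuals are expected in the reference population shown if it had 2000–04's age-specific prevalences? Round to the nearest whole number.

366421

Expected obese individuals = Σ (standard pop × age-specific rate ÷ 1,000)
= 333,800×22.6/1,000 + 310,000×61.9/1,000 + 193,900×126.1/1,000 + 140,800×315.1/1,000 + 191,600×464.4/1,000 + 216,400×474.1/1,000 + 113,200×700.5/1,000
= 7543.88 + 19189.00 + 24450.79 + 44366.08 + 88979.04 + 102595.24 + 79296.60 = 366420.63.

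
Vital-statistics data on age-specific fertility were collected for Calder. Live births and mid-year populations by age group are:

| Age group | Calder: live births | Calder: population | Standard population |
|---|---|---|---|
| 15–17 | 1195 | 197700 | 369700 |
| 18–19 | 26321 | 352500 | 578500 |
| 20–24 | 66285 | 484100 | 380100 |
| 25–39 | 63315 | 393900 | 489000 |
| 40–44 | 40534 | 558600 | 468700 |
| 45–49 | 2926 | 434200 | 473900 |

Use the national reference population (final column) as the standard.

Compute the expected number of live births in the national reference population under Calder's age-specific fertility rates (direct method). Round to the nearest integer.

Age-specific rates per 1000 for Calder: 6.045, 74.670, 136.924, 160.739, 72.564, 6.739.
Expected live births = Σ (standard pop × age-specific rate ÷ 1000)
= 369700×6.045/1000 + 578500×74.670/1000 + 380100×136.924/1000 + 489000×160.739/1000 + 468700×72.564/1000 + 473900×6.739/1000
= 2234.66 + 43196.31 + 52044.88 + 78601.26 + 34010.54 + 3193.53 = 213281.17.

213281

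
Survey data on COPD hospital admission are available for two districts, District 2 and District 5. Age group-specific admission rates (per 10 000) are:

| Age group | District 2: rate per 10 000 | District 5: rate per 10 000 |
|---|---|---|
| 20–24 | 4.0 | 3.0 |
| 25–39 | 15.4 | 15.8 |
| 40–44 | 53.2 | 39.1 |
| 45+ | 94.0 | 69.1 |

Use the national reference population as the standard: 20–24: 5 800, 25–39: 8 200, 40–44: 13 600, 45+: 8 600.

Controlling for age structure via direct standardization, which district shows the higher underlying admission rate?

District 2

Standard total = 36 200; weights = 0.1602, 0.2265, 0.3757, 0.2376.
District 2: 0.1602×4.0 + 0.2265×15.4 + 0.3757×53.2 + 0.2376×94.0 = 46.4475 per 10 000.
District 5: 0.1602×3.0 + 0.2265×15.8 + 0.3757×39.1 + 0.2376×69.1 = 35.1652 per 10 000.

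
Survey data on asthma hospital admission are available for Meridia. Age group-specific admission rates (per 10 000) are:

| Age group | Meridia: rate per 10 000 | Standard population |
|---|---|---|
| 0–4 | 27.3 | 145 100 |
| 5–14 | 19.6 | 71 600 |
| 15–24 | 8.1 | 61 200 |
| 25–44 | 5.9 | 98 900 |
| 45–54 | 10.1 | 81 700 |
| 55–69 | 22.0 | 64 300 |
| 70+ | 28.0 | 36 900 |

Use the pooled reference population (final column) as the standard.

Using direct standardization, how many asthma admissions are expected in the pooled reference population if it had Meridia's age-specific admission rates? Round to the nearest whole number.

972

Expected asthma admissions = Σ (standard pop × age-specific rate ÷ 10 000)
= 145 100×27.3/10 000 + 71 600×19.6/10 000 + 61 200×8.1/10 000 + 98 900×5.9/10 000 + 81 700×10.1/10 000 + 64 300×22.0/10 000 + 36 900×28.0/10 000
= 396.12 + 140.34 + 49.57 + 58.35 + 82.52 + 141.46 + 103.32 = 971.68.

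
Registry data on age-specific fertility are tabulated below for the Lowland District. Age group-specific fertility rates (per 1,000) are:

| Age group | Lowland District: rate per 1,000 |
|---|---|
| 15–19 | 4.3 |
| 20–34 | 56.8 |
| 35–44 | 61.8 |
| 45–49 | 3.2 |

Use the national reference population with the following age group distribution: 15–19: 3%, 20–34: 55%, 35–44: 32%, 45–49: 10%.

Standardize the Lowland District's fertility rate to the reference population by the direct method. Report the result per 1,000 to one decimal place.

51.5

Standard weights: 0.03, 0.55, 0.32, 0.10.
Standardized rate: 0.0300×4.3 + 0.5500×56.8 + 0.3200×61.8 + 0.1000×3.2 = 51.4650 per 1,000.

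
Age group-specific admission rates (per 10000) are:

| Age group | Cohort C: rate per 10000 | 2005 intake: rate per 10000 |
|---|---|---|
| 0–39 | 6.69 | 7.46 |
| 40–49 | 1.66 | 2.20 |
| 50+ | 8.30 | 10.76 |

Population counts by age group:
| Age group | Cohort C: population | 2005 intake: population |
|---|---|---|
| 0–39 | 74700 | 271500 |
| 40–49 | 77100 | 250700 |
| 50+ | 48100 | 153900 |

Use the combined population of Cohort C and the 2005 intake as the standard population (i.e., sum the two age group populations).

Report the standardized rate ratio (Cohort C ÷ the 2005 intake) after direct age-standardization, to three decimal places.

0.828

Combined standard total = 876000; weights = 0.3952, 0.3742, 0.2306.
Cohort C: 0.3952×6.69 + 0.3742×1.66 + 0.2306×8.30 = 5.1790 per 10000.
The 2005 intake: 0.3952×7.46 + 0.3742×2.20 + 0.2306×10.76 = 6.2527 per 10000.
Ratio = 5.1790 ÷ 6.2527 = 0.82829.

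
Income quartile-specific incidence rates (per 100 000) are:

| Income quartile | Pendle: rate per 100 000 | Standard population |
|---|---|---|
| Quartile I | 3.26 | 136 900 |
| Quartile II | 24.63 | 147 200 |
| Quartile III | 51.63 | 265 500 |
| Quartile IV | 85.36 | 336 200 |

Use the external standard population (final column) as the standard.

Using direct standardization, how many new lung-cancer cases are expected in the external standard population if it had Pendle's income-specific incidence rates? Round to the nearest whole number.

Expected new lung-cancer cases = Σ (standard pop × income-specific rate ÷ 100 000)
= 136 900×3.26/100 000 + 147 200×24.63/100 000 + 265 500×51.63/100 000 + 336 200×85.36/100 000
= 4.46 + 36.26 + 137.08 + 286.98 = 464.78.

465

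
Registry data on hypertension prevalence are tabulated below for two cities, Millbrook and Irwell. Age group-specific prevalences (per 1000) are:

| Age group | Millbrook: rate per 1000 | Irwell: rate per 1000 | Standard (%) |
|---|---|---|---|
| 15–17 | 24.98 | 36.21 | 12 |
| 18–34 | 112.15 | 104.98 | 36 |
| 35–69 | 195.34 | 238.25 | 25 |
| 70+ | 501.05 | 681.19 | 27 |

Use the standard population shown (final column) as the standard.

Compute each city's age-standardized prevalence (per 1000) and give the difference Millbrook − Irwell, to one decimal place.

Standard weights: 0.12, 0.36, 0.25, 0.27.
Millbrook: 0.1200×24.98 + 0.3600×112.15 + 0.2500×195.34 + 0.2700×501.05 = 227.4901 per 1000.
Irwell: 0.1200×36.21 + 0.3600×104.98 + 0.2500×238.25 + 0.2700×681.19 = 285.6218 per 1000.
Difference = 227.4901 − 285.6218 = -58.1317.

-58.1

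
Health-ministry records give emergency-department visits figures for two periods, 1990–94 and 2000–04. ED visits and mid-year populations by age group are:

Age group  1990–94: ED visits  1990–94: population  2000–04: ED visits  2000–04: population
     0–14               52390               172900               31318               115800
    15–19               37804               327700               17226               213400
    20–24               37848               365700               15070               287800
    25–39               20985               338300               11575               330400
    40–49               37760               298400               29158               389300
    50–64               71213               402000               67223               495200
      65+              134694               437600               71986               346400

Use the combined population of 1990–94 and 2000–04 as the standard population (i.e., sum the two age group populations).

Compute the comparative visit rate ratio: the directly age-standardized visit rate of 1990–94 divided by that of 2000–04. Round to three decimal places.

Age-specific rates per 1000 for 1990–94: 303.008, 115.362, 103.495, 62.031, 126.542, 177.147, 307.802.
For 2000–04: 270.449, 80.722, 52.363, 35.033, 74.899, 135.749, 207.812.
Combined standard total = 4520900; weights = 0.0639, 0.1197, 0.1446, 0.1479, 0.1521, 0.1985, 0.1734.
1990–94: 0.0639×303.008 + 0.1197×115.362 + 0.1446×103.495 + 0.1479×62.031 + 0.1521×126.542 + 0.1985×177.147 + 0.1734×307.802 = 165.0754 per 1000.
2000–04: 0.0639×270.449 + 0.1197×80.722 + 0.1446×52.363 + 0.1479×35.033 + 0.1521×74.899 + 0.1985×135.749 + 0.1734×207.812 = 114.0546 per 1000.
Ratio = 165.0754 ÷ 114.0546 = 1.44734.

1.447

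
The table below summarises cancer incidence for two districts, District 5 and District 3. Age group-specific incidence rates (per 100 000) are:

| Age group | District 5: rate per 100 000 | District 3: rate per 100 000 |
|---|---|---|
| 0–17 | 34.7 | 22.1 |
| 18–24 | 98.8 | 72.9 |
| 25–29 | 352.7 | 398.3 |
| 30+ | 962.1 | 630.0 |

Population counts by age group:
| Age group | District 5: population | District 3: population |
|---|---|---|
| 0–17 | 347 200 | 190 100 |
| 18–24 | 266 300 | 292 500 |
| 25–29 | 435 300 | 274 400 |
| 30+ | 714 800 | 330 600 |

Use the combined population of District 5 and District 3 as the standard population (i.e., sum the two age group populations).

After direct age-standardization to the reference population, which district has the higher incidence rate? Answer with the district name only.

District 5

Combined standard total = 2 851 200; weights = 0.1884, 0.1960, 0.2489, 0.3667.
District 5: 0.1884×34.7 + 0.1960×98.8 + 0.2489×352.7 + 0.3667×962.1 = 466.4507 per 100 000.
District 3: 0.1884×22.1 + 0.1960×72.9 + 0.2489×398.3 + 0.3667×630.0 = 348.5853 per 100 000.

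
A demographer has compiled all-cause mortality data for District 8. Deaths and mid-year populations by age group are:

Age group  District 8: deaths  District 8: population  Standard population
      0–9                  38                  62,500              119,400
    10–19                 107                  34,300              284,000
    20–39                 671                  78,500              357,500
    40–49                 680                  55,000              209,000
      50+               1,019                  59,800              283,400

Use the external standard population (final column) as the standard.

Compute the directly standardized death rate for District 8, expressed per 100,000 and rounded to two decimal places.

911.80

Age-specific rates per 100,000 for District 8: 60.80, 311.95, 854.78, 1236.36, 1704.01.
Standard total = 1,253,300; weights = 0.0953, 0.2266, 0.2852, 0.1668, 0.2261.
Standardized rate: 0.0953×60.80 + 0.2266×311.95 + 0.2852×854.78 + 0.1668×1236.36 + 0.2261×1704.01 = 911.7964 per 100,000.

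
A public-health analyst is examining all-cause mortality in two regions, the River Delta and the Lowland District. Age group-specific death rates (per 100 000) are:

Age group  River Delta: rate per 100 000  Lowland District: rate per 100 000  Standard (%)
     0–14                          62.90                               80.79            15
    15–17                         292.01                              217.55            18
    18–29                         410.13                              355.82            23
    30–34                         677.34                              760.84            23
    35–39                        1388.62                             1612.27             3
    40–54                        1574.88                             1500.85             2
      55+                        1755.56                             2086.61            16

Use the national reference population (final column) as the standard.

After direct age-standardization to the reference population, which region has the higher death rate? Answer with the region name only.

Standard weights: 0.15, 0.18, 0.23, 0.23, 0.03, 0.02, 0.16.
The River Delta: 0.1500×62.90 + 0.1800×292.01 + 0.2300×410.13 + 0.2300×677.34 + 0.0300×1388.62 + 0.0200×1574.88 + 0.1600×1755.56 = 666.1607 per 100 000.
The Lowland District: 0.1500×80.79 + 0.1800×217.55 + 0.2300×355.82 + 0.2300×760.84 + 0.0300×1612.27 + 0.0200×1500.85 + 0.1600×2086.61 = 720.3520 per 100 000.

Lowland District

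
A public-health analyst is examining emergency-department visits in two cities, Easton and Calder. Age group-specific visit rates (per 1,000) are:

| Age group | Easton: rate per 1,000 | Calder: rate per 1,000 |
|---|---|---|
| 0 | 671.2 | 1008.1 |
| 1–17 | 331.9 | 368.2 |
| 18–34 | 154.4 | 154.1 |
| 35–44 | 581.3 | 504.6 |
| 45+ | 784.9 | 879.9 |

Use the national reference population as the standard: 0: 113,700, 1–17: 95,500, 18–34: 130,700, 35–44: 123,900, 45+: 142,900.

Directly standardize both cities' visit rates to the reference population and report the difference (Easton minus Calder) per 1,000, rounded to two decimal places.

-75.50

Standard total = 606,700; weights = 0.1874, 0.1574, 0.2154, 0.2042, 0.2355.
Easton: 0.1874×671.2 + 0.1574×331.9 + 0.2154×154.4 + 0.2042×581.3 + 0.2355×784.9 = 514.8793 per 1,000.
Calder: 0.1874×1008.1 + 0.1574×368.2 + 0.2154×154.1 + 0.2042×504.6 + 0.2355×879.9 = 590.3784 per 1,000.
Difference = 514.8793 − 590.3784 = -75.4992.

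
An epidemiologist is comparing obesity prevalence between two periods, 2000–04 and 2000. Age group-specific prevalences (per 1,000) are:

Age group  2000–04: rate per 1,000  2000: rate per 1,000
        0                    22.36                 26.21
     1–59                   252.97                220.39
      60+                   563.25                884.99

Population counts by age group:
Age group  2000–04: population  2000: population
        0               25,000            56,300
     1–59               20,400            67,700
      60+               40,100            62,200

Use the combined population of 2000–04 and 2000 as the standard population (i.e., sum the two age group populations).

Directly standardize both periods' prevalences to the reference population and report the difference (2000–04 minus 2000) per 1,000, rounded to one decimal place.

Combined standard total = 271,700; weights = 0.2992, 0.3243, 0.3765.
2000–04: 0.2992×22.36 + 0.3243×252.97 + 0.3765×563.25 = 300.7913 per 1,000.
2000: 0.2992×26.21 + 0.3243×220.39 + 0.3765×884.99 = 412.5201 per 1,000.
Difference = 300.7913 − 412.5201 = -111.7288.

-111.7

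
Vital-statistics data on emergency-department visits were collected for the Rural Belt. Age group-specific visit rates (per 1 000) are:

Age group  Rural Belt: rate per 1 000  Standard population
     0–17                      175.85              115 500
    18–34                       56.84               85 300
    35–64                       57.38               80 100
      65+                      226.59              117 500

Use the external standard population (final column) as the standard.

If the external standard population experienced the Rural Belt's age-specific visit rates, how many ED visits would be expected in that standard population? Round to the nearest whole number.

Expected ED visits = Σ (standard pop × age-specific rate ÷ 1 000)
= 115 500×175.85/1 000 + 85 300×56.84/1 000 + 80 100×57.38/1 000 + 117 500×226.59/1 000
= 20310.67 + 4848.45 + 4596.14 + 26624.33 = 56379.59.

56380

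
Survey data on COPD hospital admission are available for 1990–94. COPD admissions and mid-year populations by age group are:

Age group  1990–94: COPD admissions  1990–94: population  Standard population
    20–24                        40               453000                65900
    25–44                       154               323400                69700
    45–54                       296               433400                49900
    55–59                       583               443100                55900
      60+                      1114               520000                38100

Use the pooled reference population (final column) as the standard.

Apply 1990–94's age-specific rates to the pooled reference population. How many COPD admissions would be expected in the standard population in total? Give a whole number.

Age-specific rates per 10000 for 1990–94: 0.88, 4.76, 6.83, 13.16, 21.42.
Expected COPD admissions = Σ (standard pop × age-specific rate ÷ 10000)
= 65900×0.88/10000 + 69700×4.76/10000 + 49900×6.83/10000 + 55900×13.16/10000 + 38100×21.42/10000
= 5.82 + 33.19 + 34.08 + 73.55 + 81.62 = 228.26.

228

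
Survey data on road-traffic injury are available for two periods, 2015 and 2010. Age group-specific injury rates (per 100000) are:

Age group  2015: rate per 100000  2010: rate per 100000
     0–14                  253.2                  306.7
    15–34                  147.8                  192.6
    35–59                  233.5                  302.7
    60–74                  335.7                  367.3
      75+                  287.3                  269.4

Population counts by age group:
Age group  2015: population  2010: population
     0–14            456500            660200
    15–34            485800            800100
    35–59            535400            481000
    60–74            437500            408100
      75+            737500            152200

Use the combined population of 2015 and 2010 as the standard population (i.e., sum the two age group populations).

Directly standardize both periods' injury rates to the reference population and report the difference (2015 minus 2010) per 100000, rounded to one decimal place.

Combined standard total = 5154300; weights = 0.2167, 0.2495, 0.1972, 0.1641, 0.1726.
2015: 0.2167×253.2 + 0.2495×147.8 + 0.1972×233.5 + 0.1641×335.7 + 0.1726×287.3 = 242.4408 per 100000.
2010: 0.2167×306.7 + 0.2495×192.6 + 0.1972×302.7 + 0.1641×367.3 + 0.1726×269.4 = 280.9488 per 100000.
Difference = 242.4408 − 280.9488 = -38.5080.

-38.5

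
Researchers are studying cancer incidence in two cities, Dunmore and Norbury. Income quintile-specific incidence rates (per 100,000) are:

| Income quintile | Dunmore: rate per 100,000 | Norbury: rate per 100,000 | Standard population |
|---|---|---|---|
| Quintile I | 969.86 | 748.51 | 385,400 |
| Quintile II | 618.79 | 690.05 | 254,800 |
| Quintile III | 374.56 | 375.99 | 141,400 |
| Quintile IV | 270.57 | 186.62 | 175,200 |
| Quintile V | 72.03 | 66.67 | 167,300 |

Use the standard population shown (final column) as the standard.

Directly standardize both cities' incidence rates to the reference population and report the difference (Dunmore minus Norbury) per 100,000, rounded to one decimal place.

Standard total = 1,124,100; weights = 0.3429, 0.2267, 0.1258, 0.1559, 0.1488.
Dunmore: 0.3429×969.86 + 0.2267×618.79 + 0.1258×374.56 + 0.1559×270.57 + 0.1488×72.03 = 572.7862 per 100,000.
Norbury: 0.3429×748.51 + 0.2267×690.05 + 0.1258×375.99 + 0.1559×186.62 + 0.1488×66.67 = 499.3463 per 100,000.
Difference = 572.7862 − 499.3463 = 73.4399.

73.4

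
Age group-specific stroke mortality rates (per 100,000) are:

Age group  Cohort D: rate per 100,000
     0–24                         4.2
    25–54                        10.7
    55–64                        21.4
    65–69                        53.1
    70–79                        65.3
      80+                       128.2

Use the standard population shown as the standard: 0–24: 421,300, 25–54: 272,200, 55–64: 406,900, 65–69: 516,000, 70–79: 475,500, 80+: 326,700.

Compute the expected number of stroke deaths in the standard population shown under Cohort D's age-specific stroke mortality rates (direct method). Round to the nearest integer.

Expected stroke deaths = Σ (standard pop × age-specific rate ÷ 100,000)
= 421,300×4.2/100,000 + 272,200×10.7/100,000 + 406,900×21.4/100,000 + 516,000×53.1/100,000 + 475,500×65.3/100,000 + 326,700×128.2/100,000
= 17.69 + 29.13 + 87.08 + 274.00 + 310.50 + 418.83 = 1137.22.

1137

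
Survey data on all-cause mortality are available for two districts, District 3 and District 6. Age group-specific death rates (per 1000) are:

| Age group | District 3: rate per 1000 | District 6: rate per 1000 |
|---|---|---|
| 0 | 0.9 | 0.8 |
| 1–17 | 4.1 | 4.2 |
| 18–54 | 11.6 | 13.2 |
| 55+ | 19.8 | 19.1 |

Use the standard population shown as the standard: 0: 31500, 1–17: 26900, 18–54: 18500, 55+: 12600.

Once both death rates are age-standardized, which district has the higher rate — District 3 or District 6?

District 6

Standard total = 89500; weights = 0.3520, 0.3006, 0.2067, 0.1408.
District 3: 0.3520×0.9 + 0.3006×4.1 + 0.2067×11.6 + 0.1408×19.8 = 6.7343 per 1000.
District 6: 0.3520×0.8 + 0.3006×4.2 + 0.2067×13.2 + 0.1408×19.1 = 6.9613 per 1000.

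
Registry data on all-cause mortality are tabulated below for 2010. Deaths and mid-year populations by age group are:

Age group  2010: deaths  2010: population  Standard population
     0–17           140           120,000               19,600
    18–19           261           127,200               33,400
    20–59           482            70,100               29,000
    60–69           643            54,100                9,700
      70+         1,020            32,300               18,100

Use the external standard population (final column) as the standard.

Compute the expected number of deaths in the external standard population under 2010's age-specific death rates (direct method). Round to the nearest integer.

Age-specific rates per 1,000 for 2010: 1.167, 2.052, 6.876, 11.885, 31.579.
Expected deaths = Σ (standard pop × age-specific rate ÷ 1,000)
= 19,600×1.167/1,000 + 33,400×2.052/1,000 + 29,000×6.876/1,000 + 9,700×11.885/1,000 + 18,100×31.579/1,000
= 22.87 + 68.53 + 199.40 + 115.29 + 571.58 = 977.67.

978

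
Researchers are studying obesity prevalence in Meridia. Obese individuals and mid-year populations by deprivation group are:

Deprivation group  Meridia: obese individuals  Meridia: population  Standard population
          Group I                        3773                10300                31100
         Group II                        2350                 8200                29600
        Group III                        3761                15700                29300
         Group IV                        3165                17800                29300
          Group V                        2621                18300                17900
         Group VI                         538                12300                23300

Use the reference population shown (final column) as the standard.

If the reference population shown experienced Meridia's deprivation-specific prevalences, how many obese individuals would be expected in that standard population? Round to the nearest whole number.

Deprivation-specific rates per 1000 for Meridia: 366.311, 286.585, 239.554, 177.809, 143.224, 43.740.
Expected obese individuals = Σ (standard pop × deprivation-specific rate ÷ 1000)
= 31100×366.311/1000 + 29600×286.585/1000 + 29300×239.554/1000 + 29300×177.809/1000 + 17900×143.224/1000 + 23300×43.740/1000
= 11392.26 + 8482.93 + 7018.94 + 5209.80 + 2563.71 + 1019.14 = 35686.78.

35687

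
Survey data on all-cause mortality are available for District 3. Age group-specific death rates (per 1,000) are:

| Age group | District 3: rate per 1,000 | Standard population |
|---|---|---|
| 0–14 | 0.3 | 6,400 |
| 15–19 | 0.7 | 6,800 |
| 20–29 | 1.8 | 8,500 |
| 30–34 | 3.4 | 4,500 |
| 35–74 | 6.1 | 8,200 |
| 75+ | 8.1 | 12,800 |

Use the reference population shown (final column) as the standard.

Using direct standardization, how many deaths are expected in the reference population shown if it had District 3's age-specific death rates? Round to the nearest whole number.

Expected deaths = Σ (standard pop × age-specific rate ÷ 1,000)
= 6,400×0.3/1,000 + 6,800×0.7/1,000 + 8,500×1.8/1,000 + 4,500×3.4/1,000 + 8,200×6.1/1,000 + 12,800×8.1/1,000
= 1.92 + 4.76 + 15.30 + 15.30 + 50.02 + 103.68 = 190.98.

191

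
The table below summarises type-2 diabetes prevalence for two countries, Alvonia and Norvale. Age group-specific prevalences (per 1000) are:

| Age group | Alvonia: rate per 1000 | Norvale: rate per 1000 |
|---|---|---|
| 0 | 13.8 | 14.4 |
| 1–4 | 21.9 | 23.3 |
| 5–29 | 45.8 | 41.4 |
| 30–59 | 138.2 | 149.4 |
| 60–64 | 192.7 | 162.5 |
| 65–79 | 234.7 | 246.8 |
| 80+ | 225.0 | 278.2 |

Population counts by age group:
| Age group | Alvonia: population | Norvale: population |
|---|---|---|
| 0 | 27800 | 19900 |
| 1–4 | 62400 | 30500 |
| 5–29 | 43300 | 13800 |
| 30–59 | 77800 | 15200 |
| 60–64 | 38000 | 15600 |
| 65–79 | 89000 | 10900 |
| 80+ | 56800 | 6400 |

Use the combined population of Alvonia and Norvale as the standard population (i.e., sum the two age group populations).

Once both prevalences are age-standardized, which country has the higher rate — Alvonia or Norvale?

Norvale

Combined standard total = 507400; weights = 0.0940, 0.1831, 0.1125, 0.1833, 0.1056, 0.1969, 0.1246.
Alvonia: 0.0940×13.8 + 0.1831×21.9 + 0.1125×45.8 + 0.1833×138.2 + 0.1056×192.7 + 0.1969×234.7 + 0.1246×225.0 = 130.3819 per 1000.
Norvale: 0.0940×14.4 + 0.1831×23.3 + 0.1125×41.4 + 0.1833×149.4 + 0.1056×162.5 + 0.1969×246.8 + 0.1246×278.2 = 138.0709 per 1000.
The crude rates (140.41 vs 96.57) would put Alvonia higher, but that reflects its age composition; once standardized to a common age structure, Norvale has the higher underlying rate.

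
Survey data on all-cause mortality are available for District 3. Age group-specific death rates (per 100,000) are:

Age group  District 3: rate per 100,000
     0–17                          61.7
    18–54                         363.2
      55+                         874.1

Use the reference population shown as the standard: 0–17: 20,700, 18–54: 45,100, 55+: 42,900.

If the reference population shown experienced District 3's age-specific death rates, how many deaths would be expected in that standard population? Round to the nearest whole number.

Expected deaths = Σ (standard pop × age-specific rate ÷ 100,000)
= 20,700×61.7/100,000 + 45,100×363.2/100,000 + 42,900×874.1/100,000
= 12.77 + 163.80 + 374.99 = 551.56.

552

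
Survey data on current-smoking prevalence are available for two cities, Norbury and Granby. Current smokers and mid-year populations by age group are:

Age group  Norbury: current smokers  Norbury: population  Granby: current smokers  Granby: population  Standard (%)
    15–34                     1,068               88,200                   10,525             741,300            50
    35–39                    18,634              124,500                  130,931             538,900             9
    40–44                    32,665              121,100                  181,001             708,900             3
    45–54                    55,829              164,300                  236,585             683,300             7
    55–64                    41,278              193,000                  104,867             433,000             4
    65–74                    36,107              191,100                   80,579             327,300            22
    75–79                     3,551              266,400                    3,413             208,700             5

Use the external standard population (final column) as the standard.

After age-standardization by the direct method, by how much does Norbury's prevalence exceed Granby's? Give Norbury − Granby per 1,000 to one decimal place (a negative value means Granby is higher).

-23.3

Age-specific rates per 1,000 for Norbury: 12.109, 149.671, 269.736, 339.799, 213.876, 188.943, 13.330.
For Granby: 14.198, 242.960, 255.327, 346.239, 242.187, 246.193, 16.354.
Standard weights: 0.50, 0.09, 0.03, 0.07, 0.04, 0.22, 0.05.
Norbury: 0.5000×12.109 + 0.0900×149.671 + 0.0300×269.736 + 0.0700×339.799 + 0.0400×213.876 + 0.2200×188.943 + 0.0500×13.330 = 102.1918 per 1,000.
Granby: 0.5000×14.198 + 0.0900×242.960 + 0.0300×255.327 + 0.0700×346.239 + 0.0400×242.187 + 0.2200×246.193 + 0.0500×16.354 = 125.5296 per 1,000.
Difference = 102.1918 − 125.5296 = -23.3378.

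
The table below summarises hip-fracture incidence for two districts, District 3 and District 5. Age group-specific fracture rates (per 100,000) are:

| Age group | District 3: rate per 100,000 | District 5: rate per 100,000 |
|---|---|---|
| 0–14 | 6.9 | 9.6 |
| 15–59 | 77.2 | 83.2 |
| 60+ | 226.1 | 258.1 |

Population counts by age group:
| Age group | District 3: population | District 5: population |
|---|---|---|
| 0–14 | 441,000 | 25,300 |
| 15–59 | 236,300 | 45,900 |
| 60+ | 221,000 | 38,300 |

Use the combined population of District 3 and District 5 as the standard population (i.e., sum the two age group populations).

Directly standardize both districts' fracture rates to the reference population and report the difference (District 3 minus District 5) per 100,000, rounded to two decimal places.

Combined standard total = 1,007,800; weights = 0.4627, 0.2800, 0.2573.
District 3: 0.4627×6.9 + 0.2800×77.2 + 0.2573×226.1 = 82.9838 per 100,000.
District 5: 0.4627×9.6 + 0.2800×83.2 + 0.2573×258.1 = 94.1465 per 100,000.
Difference = 82.9838 − 94.1465 = -11.1627.

-11.16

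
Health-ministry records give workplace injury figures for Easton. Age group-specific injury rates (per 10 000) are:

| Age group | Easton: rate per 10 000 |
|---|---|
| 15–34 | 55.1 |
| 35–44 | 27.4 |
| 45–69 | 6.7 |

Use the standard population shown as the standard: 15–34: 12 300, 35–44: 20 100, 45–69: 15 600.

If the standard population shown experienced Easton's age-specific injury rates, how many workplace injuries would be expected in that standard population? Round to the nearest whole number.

Expected workplace injuries = Σ (standard pop × age-specific rate ÷ 10 000)
= 12 300×55.1/10 000 + 20 100×27.4/10 000 + 15 600×6.7/10 000
= 67.77 + 55.07 + 10.45 = 133.30.

133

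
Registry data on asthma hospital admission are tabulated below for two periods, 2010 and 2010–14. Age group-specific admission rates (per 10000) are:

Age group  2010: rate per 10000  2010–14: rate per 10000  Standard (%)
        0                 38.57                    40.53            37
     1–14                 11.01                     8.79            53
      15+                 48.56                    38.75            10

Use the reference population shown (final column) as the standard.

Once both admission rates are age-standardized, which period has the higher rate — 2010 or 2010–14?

2010

Standard weights: 0.37, 0.53, 0.10.
2010: 0.3700×38.57 + 0.5300×11.01 + 0.1000×48.56 = 24.9622 per 10000.
2010–14: 0.3700×40.53 + 0.5300×8.79 + 0.1000×38.75 = 23.5298 per 10000.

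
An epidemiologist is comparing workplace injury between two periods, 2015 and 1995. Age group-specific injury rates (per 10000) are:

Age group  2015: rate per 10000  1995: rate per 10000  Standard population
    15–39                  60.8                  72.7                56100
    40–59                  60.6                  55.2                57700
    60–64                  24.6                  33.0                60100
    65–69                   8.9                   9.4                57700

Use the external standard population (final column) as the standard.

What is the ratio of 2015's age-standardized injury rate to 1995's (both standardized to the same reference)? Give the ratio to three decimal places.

0.909

Standard total = 231600; weights = 0.2422, 0.2491, 0.2595, 0.2491.
2015: 0.2422×60.8 + 0.2491×60.6 + 0.2595×24.6 + 0.2491×8.9 = 38.4261 per 10000.
1995: 0.2422×72.7 + 0.2491×55.2 + 0.2595×33.0 + 0.2491×9.4 = 42.2677 per 10000.
Ratio = 38.4261 ÷ 42.2677 = 0.90911.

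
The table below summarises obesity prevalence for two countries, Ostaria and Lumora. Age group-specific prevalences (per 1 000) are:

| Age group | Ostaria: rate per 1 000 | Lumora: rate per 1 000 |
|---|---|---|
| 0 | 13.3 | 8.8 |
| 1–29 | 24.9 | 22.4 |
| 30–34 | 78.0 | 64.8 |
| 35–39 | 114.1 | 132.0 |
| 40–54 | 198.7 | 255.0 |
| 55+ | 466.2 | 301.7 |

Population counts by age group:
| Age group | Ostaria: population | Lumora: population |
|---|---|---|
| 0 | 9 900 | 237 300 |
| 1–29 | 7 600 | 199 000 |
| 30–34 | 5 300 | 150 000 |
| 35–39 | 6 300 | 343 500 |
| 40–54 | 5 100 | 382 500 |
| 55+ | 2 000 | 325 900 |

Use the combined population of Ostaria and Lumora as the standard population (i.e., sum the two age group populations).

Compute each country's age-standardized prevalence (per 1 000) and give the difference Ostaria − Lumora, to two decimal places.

17.64

Combined standard total = 1 674 400; weights = 0.1476, 0.1234, 0.0927, 0.2089, 0.2315, 0.1958.
Ostaria: 0.1476×13.3 + 0.1234×24.9 + 0.0927×78.0 + 0.2089×114.1 + 0.2315×198.7 + 0.1958×466.2 = 173.3999 per 1 000.
Lumora: 0.1476×8.8 + 0.1234×22.4 + 0.0927×64.8 + 0.2089×132.0 + 0.2315×255.0 + 0.1958×301.7 = 155.7607 per 1 000.
Difference = 173.3999 − 155.7607 = 17.6392.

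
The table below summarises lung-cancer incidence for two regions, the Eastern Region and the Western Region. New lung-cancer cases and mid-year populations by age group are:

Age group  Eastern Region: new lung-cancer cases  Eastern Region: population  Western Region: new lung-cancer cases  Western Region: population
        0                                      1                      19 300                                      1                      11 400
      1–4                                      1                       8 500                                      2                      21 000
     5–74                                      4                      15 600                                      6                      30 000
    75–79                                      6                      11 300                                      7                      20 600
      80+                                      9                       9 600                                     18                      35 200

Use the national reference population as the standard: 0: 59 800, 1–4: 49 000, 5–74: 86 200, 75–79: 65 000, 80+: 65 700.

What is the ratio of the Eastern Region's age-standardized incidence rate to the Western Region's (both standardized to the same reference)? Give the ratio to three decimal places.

Age-specific rates per 100 000 for the Eastern Region: 5.18, 11.76, 25.64, 53.10, 93.75.
For the Western Region: 8.77, 9.52, 20.00, 33.98, 51.14.
Standard total = 325 700; weights = 0.1836, 0.1504, 0.2647, 0.1996, 0.2017.
The Eastern Region: 0.1836×5.18 + 0.1504×11.76 + 0.2647×25.64 + 0.1996×53.10 + 0.2017×93.75 = 39.0153 per 100 000.
The Western Region: 0.1836×8.77 + 0.1504×9.52 + 0.2647×20.00 + 0.1996×33.98 + 0.2017×51.14 = 25.4333 per 100 000.
Ratio = 39.0153 ÷ 25.4333 = 1.53402.

1.534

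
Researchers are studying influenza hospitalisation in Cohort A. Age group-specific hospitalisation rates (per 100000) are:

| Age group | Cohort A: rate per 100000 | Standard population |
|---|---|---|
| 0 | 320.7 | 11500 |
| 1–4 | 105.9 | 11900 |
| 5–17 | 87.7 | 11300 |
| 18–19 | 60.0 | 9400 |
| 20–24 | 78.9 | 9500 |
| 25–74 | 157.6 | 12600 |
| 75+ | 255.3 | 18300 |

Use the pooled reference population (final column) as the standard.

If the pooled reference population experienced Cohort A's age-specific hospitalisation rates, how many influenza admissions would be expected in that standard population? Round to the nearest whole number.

139

Expected influenza admissions = Σ (standard pop × age-specific rate ÷ 100000)
= 11500×320.7/100000 + 11900×105.9/100000 + 11300×87.7/100000 + 9400×60.0/100000 + 9500×78.9/100000 + 12600×157.6/100000 + 18300×255.3/100000
= 36.88 + 12.60 + 9.91 + 5.64 + 7.50 + 19.86 + 46.72 = 139.11.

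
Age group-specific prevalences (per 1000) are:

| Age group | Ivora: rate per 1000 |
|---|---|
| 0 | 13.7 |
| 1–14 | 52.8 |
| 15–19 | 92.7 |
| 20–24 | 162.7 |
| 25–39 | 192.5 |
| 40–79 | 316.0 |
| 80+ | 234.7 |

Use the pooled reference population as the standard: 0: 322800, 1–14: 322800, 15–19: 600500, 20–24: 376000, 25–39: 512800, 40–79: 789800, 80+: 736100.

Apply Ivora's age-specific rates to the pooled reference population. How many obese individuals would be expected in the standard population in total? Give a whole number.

Expected obese individuals = Σ (standard pop × age-specific rate ÷ 1000)
= 322800×13.7/1000 + 322800×52.8/1000 + 600500×92.7/1000 + 376000×162.7/1000 + 512800×192.5/1000 + 789800×316.0/1000 + 736100×234.7/1000
= 4422.36 + 17043.84 + 55666.35 + 61175.20 + 98714.00 + 249576.80 + 172762.67 = 659361.22.

659361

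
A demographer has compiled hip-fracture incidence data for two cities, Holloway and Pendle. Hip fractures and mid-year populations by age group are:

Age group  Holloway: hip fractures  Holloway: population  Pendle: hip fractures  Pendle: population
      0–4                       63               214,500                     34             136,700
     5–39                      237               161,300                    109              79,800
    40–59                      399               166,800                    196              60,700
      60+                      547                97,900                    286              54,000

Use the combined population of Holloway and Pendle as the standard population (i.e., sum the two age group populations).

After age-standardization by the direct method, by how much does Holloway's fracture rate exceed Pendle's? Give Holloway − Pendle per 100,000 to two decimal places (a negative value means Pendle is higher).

-10.85

Age-specific rates per 100,000 for Holloway: 29.37, 146.93, 239.21, 558.73.
For Pendle: 24.87, 136.59, 322.90, 529.63.
Combined standard total = 971,700; weights = 0.3614, 0.2481, 0.2341, 0.1563.
Holloway: 0.3614×29.37 + 0.2481×146.93 + 0.2341×239.21 + 0.1563×558.73 = 190.4205 per 100,000.
Pendle: 0.3614×24.87 + 0.2481×136.59 + 0.2341×322.90 + 0.1563×529.63 = 201.2737 per 100,000.
Difference = 190.4205 − 201.2737 = -10.8531.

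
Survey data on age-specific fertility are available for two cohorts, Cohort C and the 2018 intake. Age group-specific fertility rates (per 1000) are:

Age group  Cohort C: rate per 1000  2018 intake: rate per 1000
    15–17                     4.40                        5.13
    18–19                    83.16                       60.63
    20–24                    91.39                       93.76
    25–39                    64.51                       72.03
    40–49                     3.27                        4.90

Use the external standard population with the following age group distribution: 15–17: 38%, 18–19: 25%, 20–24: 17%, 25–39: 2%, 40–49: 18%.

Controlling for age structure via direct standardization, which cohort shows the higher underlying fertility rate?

Cohort C

Standard weights: 0.38, 0.25, 0.17, 0.02, 0.18.
Cohort C: 0.3800×4.40 + 0.2500×83.16 + 0.1700×91.39 + 0.0200×64.51 + 0.1800×3.27 = 39.8771 per 1000.
The 2018 intake: 0.3800×5.13 + 0.2500×60.63 + 0.1700×93.76 + 0.0200×72.03 + 0.1800×4.90 = 35.3687 per 1000.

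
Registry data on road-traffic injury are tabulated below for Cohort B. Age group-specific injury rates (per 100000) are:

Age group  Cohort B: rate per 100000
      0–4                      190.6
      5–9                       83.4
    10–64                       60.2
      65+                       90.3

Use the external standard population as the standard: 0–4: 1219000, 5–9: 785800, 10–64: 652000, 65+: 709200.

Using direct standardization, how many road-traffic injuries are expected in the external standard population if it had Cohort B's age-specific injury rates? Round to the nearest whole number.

Expected road-traffic injuries = Σ (standard pop × age-specific rate ÷ 100000)
= 1219000×190.6/100000 + 785800×83.4/100000 + 652000×60.2/100000 + 709200×90.3/100000
= 2323.41 + 655.36 + 392.50 + 640.41 = 4011.68.

4012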